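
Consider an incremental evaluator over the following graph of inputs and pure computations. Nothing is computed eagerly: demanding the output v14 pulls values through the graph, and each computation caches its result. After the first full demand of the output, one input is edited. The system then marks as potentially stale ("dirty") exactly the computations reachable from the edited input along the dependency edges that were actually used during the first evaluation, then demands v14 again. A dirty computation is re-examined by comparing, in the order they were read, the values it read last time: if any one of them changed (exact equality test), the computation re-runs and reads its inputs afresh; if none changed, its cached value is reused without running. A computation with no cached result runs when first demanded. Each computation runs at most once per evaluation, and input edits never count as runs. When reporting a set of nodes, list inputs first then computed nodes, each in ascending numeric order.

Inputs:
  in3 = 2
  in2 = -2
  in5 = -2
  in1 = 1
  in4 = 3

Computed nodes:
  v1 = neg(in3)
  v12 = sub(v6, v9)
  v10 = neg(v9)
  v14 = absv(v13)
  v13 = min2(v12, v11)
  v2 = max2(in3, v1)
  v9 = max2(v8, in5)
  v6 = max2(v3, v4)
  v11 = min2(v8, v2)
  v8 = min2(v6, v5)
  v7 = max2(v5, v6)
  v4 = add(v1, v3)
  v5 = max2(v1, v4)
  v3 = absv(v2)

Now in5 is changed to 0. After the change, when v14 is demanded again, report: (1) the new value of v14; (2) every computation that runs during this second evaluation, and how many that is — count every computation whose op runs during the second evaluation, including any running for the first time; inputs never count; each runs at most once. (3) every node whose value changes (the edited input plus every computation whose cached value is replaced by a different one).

Initial pass — values computed on the first demand:
  v1 = neg(2) = -2
  v2 = max2(2, -2) = 2
  v3 = absv(2) = 2
  v4 = add(-2, 2) = 0
  v5 = max2(-2, 0) = 0
  v6 = max2(2, 0) = 2
  v8 = min2(2, 0) = 0
  v9 = max2(0, -2) = 0
  v11 = min2(0, 2) = 0
  v12 = sub(2, 0) = 2
  v13 = min2(2, 0) = 0
  v14 = absv(0) = 0

Second demand — change propagation:
  v9: re-runs because in5 -2->0; new result 0 (unchanged).
  v12: re-examined; everything it read last time is the same (v6 unchanged, v9 unchanged) — cache 2 kept, no run.
  v13: re-examined; everything it read last time is the same (v12 unchanged, v11 unchanged) — cache 0 kept, no run.
  v14: re-examined; everything it read last time is the same (v13 unchanged) — cache 0 kept, no run.

The important point: v9 recomputes to an identical value, and the output ends up unchanged.

v14 now evaluates to 0.
Run set: v9 (1 run).
Changed values: in5.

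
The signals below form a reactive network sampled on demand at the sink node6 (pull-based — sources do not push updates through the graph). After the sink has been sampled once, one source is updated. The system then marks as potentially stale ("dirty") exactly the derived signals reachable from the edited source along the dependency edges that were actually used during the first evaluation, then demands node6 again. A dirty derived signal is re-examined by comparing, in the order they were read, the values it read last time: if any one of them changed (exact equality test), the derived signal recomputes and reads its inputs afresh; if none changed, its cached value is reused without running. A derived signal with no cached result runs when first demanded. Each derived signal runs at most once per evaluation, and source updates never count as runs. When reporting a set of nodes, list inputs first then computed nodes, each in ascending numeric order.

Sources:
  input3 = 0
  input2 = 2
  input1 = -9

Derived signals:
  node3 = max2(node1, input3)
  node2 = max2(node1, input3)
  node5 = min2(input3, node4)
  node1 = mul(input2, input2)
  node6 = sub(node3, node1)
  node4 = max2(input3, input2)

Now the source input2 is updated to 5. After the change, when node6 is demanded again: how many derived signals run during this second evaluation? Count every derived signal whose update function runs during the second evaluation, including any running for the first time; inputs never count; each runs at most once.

Initial pass — values computed on the first demand:
  node1 = mul(2, 2) = 4
  node3 = max2(4, 0) = 4
  node6 = sub(4, 4) = 0

Second demand — change propagation:
  node1: re-runs because input2 2->5; input2 2->5; new result 25.
  node3: re-runs because node1 4->25; new result 25.
  node6: re-runs because node3 4->25; node1 4->25; new result 0 (unchanged).

Run set: node1, node3, node6 (3 run).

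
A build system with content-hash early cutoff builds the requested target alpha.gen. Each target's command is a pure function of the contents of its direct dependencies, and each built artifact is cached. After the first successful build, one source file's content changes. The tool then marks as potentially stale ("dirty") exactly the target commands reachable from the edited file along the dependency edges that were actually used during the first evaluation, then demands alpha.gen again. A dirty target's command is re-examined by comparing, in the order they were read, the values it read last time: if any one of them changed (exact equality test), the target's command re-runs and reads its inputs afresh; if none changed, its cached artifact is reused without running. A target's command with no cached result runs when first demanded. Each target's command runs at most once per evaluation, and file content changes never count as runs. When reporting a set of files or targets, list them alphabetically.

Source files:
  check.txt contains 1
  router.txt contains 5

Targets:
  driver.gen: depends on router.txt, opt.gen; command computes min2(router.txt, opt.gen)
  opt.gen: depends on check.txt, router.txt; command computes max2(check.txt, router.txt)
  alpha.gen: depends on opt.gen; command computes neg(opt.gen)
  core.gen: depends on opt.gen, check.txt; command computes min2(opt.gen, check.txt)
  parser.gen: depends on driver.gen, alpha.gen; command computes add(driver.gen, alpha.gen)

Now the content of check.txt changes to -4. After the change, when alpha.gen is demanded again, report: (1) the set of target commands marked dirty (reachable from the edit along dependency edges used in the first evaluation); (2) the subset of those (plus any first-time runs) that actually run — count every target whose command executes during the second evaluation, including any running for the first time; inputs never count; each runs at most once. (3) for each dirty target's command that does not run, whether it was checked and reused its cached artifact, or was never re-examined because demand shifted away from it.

Marked dirty: alpha.gen, opt.gen.
Target commands that run: opt.gen — 1 in total.
Checked but reused from cache: alpha.gen.
Key observation: the change is absorbed at opt.gen — it re-runs but produces the same value, and the output's value is unchanged.

First evaluation (everything demanded from the output):
  opt.gen = max2(1, 5) = 5
  alpha.gen = neg(5) = -5

Propagation after the edit:
  opt.gen: runs — check.txt 1->-4; result 5 (same value as before).
  alpha.gen: checked — values it read are unchanged (opt.gen unchanged); reused cached -5 without running.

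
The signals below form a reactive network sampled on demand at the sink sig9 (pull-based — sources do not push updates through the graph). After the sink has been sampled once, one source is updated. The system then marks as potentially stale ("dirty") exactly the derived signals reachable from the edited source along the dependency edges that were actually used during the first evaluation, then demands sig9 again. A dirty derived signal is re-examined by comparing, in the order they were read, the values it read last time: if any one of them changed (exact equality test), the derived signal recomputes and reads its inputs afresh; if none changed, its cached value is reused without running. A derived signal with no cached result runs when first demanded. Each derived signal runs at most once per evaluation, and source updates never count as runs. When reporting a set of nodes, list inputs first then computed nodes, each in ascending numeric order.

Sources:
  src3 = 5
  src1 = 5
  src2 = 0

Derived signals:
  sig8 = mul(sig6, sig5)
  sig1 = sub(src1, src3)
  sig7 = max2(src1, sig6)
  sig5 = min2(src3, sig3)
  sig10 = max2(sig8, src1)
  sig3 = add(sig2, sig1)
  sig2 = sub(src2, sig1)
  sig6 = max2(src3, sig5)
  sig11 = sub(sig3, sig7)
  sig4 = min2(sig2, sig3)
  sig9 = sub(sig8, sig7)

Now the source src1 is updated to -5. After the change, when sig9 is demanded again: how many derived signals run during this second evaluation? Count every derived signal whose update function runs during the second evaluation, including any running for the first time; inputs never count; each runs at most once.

Initial pass — values computed on the first demand:
  sig1 = sub(5, 5) = 0
  sig2 = sub(0, 0) = 0
  sig3 = add(0, 0) = 0
  sig5 = min2(5, 0) = 0
  sig6 = max2(5, 0) = 5
  sig7 = max2(5, 5) = 5
  sig8 = mul(5, 0) = 0
  sig9 = sub(0, 5) = -5

Second demand — change propagation:
  sig1: re-runs because src1 5->-5; new result -10.
  sig2: re-runs because sig1 0->-10; new result 10.
  sig3: re-runs because sig2 0->10; sig1 0->-10; new result 0 (unchanged).
  sig5: re-examined; everything it read last time is the same (src3 unchanged, sig3 unchanged) — cache 0 kept, no run.
  sig6: re-examined; everything it read last time is the same (src3 unchanged, sig5 unchanged) — cache 5 kept, no run.
  sig7: re-runs because src1 5->-5; new result 5 (unchanged).
  sig8: re-examined; everything it read last time is the same (sig6 unchanged, sig5 unchanged) — cache 0 kept, no run.
  sig9: re-examined; everything it read last time is the same (sig8 unchanged, sig7 unchanged) — cache -5 kept, no run.

The important point: at sig5 every value read last time is unchanged, so the dirty flag clears without a run.

Run set: sig1, sig2, sig3, sig7 (4 run).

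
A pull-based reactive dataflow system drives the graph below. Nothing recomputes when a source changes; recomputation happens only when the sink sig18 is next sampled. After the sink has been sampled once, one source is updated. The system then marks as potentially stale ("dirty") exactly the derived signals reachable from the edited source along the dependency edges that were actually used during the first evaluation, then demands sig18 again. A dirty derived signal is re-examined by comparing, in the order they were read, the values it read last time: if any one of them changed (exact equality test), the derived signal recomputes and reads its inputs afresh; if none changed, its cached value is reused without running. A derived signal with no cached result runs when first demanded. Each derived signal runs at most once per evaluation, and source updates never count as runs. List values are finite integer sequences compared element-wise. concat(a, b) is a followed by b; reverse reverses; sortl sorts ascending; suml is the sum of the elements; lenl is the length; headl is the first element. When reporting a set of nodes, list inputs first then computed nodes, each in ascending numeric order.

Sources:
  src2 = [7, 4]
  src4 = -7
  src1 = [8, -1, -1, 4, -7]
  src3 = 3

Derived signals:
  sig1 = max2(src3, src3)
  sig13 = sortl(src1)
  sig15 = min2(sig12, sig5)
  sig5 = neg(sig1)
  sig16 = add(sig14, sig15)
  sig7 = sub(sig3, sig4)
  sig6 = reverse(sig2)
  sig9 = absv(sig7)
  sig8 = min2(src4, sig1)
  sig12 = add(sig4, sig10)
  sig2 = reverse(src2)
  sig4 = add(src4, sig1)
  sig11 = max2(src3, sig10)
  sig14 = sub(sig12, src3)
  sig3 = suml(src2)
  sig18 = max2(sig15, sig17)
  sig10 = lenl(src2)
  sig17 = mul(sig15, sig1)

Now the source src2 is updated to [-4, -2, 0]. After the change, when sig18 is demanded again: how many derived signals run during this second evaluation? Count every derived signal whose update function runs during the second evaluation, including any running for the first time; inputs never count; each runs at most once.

Derived signals that run: sig10, sig12, sig15 — 3 in total.
Key observation: the change is absorbed at sig15 — it re-runs but produces the same value, and the output's value is unchanged.

First evaluation (everything demanded from the output):
  sig1 = max2(3, 3) = 3
  sig4 = add(-7, 3) = -4
  sig5 = neg(3) = -3
  sig10 = lenl([7, 4]) = 2
  sig12 = add(-4, 2) = -2
  sig15 = min2(-2, -3) = -3
  sig17 = mul(-3, 3) = -9
  sig18 = max2(-3, -9) = -3

Propagation after the edit:
  sig10: runs — src2 [7, 4]->[-4, -2, 0]; result 3.
  sig12: runs — sig10 2->3; result -1.
  sig15: runs — sig12 -2->-1; result -3 (same value as before).
  sig17: checked — values it read are unchanged (sig15 unchanged, sig1 unchanged); reused cached -9 without running.
  sig18: checked — values it read are unchanged (sig15 unchanged, sig17 unchanged); reused cached -3 without running.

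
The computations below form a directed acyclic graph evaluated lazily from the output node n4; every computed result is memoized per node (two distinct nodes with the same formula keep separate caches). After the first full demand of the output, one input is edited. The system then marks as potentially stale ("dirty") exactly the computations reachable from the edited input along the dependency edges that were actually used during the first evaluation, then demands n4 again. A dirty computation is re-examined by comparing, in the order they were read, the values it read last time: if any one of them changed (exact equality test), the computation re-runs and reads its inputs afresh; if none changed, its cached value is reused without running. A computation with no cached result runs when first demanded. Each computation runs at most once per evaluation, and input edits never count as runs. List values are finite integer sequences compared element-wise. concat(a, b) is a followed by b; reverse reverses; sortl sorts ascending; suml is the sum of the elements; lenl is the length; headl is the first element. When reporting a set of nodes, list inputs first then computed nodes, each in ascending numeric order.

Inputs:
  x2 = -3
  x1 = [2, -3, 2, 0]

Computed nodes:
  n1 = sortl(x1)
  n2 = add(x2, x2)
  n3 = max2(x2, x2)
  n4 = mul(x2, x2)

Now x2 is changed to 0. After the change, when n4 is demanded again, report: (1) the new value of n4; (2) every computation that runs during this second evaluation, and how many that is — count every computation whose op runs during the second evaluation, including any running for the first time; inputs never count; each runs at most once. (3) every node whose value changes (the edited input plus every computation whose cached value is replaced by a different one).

First demand of the output computes:
  n4 = mul(-3, -3) = 9

After the edit, cleaning proceeds:
  n4: a read changed (x2 -3->0; x2 -3->0) — executes, giving 0.

Demanding n4 again yields 0.
1 computations run: n4.
The nodes whose values change: x2, n4.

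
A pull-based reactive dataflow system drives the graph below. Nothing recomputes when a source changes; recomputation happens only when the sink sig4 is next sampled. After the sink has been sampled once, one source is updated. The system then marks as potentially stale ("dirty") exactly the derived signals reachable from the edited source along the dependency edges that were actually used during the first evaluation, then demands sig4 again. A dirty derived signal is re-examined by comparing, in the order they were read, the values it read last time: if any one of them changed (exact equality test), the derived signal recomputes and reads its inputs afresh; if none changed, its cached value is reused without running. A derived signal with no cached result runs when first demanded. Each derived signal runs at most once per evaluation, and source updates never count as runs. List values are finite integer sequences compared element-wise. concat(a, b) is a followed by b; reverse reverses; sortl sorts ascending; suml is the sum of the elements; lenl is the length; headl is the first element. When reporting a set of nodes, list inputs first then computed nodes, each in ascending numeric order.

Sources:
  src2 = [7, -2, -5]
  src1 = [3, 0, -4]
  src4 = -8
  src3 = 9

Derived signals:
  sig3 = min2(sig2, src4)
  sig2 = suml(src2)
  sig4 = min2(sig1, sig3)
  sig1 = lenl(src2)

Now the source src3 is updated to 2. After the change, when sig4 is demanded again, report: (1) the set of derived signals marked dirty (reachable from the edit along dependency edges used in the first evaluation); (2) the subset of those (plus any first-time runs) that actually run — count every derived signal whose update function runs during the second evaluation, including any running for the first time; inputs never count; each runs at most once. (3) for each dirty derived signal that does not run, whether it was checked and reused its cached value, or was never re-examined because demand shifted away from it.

Marked dirty: none.
Derived signals that run: none — 0 in total.
Every dirty derived signal ran.
Key observation: src3 is never demanded by the output, so the edit triggers no recomputation at all.

First evaluation (everything demanded from the output):
  sig1 = lenl([7, -2, -5]) = 3
  sig2 = suml([7, -2, -5]) = 0
  sig3 = min2(0, -8) = -8
  sig4 = min2(3, -8) = -8

Propagation after the edit:
  src3 feeds no computation that the output demands — nothing is marked dirty and nothing runs.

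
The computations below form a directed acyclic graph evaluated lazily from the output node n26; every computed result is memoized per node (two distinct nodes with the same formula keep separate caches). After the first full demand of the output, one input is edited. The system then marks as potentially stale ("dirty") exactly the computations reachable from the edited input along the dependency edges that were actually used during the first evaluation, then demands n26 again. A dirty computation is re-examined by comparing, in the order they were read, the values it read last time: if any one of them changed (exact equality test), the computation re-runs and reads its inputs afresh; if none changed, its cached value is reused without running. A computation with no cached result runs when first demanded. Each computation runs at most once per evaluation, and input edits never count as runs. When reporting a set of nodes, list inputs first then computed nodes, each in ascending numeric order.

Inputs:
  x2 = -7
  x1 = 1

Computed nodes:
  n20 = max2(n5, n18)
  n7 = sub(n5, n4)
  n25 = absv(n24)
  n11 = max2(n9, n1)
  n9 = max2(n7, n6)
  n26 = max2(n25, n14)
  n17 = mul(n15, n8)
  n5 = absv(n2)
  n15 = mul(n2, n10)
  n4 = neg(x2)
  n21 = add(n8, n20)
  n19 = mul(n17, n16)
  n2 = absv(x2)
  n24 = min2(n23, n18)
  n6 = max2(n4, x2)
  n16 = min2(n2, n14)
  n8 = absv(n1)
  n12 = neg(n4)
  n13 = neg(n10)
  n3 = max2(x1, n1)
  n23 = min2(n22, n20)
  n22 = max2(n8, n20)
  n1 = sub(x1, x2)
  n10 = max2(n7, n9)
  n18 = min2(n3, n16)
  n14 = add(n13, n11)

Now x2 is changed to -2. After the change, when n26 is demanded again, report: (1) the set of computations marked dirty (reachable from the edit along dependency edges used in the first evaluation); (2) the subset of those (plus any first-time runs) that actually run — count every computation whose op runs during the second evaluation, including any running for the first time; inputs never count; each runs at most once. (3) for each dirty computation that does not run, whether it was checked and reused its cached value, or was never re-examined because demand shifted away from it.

First demand of the output computes:
  n1 = sub(1, -7) = 8
  n2 = absv(-7) = 7
  n3 = max2(1, 8) = 8
  n4 = neg(-7) = 7
  n5 = absv(7) = 7
  n6 = max2(7, -7) = 7
  n7 = sub(7, 7) = 0
  n8 = absv(8) = 8
  n9 = max2(0, 7) = 7
  n10 = max2(0, 7) = 7
  n11 = max2(7, 8) = 8
  n13 = neg(7) = -7
  n14 = add(-7, 8) = 1
  n16 = min2(7, 1) = 1
  n18 = min2(8, 1) = 1
  n20 = max2(7, 1) = 7
  n22 = max2(8, 7) = 8
  n23 = min2(8, 7) = 7
  n24 = min2(7, 1) = 1
  n25 = absv(1) = 1
  n26 = max2(1, 1) = 1

After the edit, cleaning proceeds:
  n1: a read changed (x2 -7->-2) — executes, giving 3.
  n2: a read changed (x2 -7->-2) — executes, giving 2.
  n3: a read changed (n1 8->3) — executes, giving 3.
  n4: a read changed (x2 -7->-2) — executes, giving 2.
  n5: a read changed (n2 7->2) — executes, giving 2.
  n6: a read changed (n4 7->2; x2 -7->-2) — executes, giving 2.
  n7: a read changed (n5 7->2; n4 7->2) — executes, giving 0 — identical to its old value.
  n8: a read changed (n1 8->3) — executes, giving 3.
  n9: a read changed (n6 7->2) — executes, giving 2.
  n10: a read changed (n9 7->2) — executes, giving 2.
  n11: a read changed (n9 7->2; n1 8->3) — executes, giving 3.
  n13: a read changed (n10 7->2) — executes, giving -2.
  n14: a read changed (n13 -7->-2; n11 8->3) — executes, giving 1 — identical to its old value.
  n16: a read changed (n2 7->2) — executes, giving 1 — identical to its old value.
  n18: a read changed (n3 8->3) — executes, giving 1 — identical to its old value.
  n20: a read changed (n5 7->2) — executes, giving 2.
  n22: a read changed (n8 8->3; n20 7->2) — executes, giving 3.
  n23: a read changed (n22 8->3; n20 7->2) — executes, giving 2.
  n24: a read changed (n23 7->2) — executes, giving 1 — identical to its old value.
  n25: dirty, but its reads are unchanged (n24 unchanged); cached 1 stands.
  n26: dirty, but its reads are unchanged (n25 unchanged, n14 unchanged); cached 1 stands.

Note where the cutoff bites: n25 is checked, finds nothing changed, and keeps its cache.

The edit dirties: n1, n2, n3, n4, n5, n6, n7, n8, n9, n10, n11, n13, n14, n16, n18, n20, n22, n23, n24, n25, n26.
19 computations run: n1, n2, n3, n4, n5, n6, n7, n8, n9, n10, n11, n13, n14, n16, n18, n20, n22, n23, n24.
Cache hits after checking: n25, n26.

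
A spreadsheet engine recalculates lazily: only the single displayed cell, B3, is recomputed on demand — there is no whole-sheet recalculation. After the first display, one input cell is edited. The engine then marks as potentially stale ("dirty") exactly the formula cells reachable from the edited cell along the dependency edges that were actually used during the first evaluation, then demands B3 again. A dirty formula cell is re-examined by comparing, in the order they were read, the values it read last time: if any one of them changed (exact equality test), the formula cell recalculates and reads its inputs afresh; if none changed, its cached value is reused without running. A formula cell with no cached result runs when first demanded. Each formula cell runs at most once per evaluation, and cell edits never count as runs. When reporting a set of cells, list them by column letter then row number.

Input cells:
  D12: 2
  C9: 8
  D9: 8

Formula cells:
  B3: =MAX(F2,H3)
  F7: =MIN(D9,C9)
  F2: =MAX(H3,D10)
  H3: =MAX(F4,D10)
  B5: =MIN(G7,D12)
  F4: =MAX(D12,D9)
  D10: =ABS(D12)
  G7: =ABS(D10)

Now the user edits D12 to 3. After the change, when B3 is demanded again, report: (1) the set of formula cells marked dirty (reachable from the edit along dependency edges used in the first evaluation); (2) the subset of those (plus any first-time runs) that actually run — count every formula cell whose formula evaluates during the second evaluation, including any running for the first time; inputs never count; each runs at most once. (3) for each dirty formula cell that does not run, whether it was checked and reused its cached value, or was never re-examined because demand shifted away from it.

First evaluation (everything demanded from the output):
  D10 = ABS(2) = 2
  F4 = MAX(2, 8) = 8
  H3 = MAX(8, 2) = 8
  F2 = MAX(8, 2) = 8
  B3 = MAX(8, 8) = 8

Propagation after the edit:
  D10: runs — D12 2->3; result 3.
  F4: runs — D12 2->3; result 8 (same value as before).
  H3: runs — D10 2->3; result 8 (same value as before).
  F2: runs — D10 2->3; result 8 (same value as before).
  B3: checked — values it read are unchanged (F2 unchanged, H3 unchanged); reused cached 8 without running.

Key observation: the cutoff stops propagation at B3 — its inputs' values are unchanged, so it reuses its cache.

Marked dirty: B3, D10, F2, F4, H3.
Formula cells that run: D10, F2, F4, H3 — 4 in total.
Checked but reused from cache: B3.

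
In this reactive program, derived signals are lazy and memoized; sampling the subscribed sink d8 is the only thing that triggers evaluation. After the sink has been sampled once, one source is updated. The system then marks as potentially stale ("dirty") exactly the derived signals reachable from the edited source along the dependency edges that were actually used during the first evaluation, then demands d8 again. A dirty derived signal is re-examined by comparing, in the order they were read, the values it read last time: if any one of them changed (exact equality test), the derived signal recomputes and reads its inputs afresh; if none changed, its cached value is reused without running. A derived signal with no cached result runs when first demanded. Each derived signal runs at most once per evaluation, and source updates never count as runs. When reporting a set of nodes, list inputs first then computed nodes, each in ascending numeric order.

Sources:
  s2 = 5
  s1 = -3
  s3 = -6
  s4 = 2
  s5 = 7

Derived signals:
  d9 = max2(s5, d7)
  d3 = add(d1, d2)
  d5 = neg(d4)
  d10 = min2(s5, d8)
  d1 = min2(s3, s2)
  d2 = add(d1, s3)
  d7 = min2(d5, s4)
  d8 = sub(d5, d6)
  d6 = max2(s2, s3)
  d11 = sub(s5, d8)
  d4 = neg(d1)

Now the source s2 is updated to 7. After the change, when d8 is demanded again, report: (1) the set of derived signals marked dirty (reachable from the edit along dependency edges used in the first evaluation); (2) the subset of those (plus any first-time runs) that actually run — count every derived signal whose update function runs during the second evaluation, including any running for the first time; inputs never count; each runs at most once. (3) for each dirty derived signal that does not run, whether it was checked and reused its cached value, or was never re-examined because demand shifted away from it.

First demand of the output computes:
  d1 = min2(-6, 5) = -6
  d4 = neg(-6) = 6
  d5 = neg(6) = -6
  d6 = max2(5, -6) = 5
  d8 = sub(-6, 5) = -11

After the edit, cleaning proceeds:
  d1: a read changed (s2 5->7) — executes, giving -6 — identical to its old value.
  d4: dirty, but its reads are unchanged (d1 unchanged); cached 6 stands.
  d5: dirty, but its reads are unchanged (d4 unchanged); cached -6 stands.
  d6: a read changed (s2 5->7) — executes, giving 7.
  d8: a read changed (d6 5->7) — executes, giving -13.

Note where the cutoff bites: d4 is checked, finds nothing changed, and keeps its cache.

The edit dirties: d1, d4, d5, d6, d8.
3 derived signals run: d1, d6, d8.
Cache hits after checking: d4, d5.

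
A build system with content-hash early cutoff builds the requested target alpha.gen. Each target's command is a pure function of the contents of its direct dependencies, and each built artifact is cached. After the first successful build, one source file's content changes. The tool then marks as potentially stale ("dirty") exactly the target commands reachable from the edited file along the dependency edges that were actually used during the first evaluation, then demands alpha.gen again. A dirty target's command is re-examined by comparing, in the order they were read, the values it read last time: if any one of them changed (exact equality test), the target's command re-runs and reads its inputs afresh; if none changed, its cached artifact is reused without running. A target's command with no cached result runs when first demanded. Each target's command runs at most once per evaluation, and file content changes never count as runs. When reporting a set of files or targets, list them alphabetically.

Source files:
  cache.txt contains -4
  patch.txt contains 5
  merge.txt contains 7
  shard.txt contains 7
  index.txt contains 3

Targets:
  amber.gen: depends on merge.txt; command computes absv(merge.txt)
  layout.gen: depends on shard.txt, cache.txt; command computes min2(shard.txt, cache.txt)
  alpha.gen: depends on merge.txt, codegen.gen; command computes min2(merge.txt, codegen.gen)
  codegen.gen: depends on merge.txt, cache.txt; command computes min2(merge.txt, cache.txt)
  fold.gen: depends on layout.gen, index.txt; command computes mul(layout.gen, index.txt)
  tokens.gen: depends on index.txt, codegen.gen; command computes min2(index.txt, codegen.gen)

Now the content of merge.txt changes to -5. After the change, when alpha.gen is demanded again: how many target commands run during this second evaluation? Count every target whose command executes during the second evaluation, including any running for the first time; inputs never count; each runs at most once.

Target commands that run: alpha.gen, codegen.gen — 2 in total.

First evaluation (everything demanded from the output):
  codegen.gen = min2(7, -4) = -4
  alpha.gen = min2(7, -4) = -4

Propagation after the edit:
  codegen.gen: runs — merge.txt 7->-5; result -5.
  alpha.gen: runs — merge.txt 7->-5; codegen.gen -4->-5; result -5.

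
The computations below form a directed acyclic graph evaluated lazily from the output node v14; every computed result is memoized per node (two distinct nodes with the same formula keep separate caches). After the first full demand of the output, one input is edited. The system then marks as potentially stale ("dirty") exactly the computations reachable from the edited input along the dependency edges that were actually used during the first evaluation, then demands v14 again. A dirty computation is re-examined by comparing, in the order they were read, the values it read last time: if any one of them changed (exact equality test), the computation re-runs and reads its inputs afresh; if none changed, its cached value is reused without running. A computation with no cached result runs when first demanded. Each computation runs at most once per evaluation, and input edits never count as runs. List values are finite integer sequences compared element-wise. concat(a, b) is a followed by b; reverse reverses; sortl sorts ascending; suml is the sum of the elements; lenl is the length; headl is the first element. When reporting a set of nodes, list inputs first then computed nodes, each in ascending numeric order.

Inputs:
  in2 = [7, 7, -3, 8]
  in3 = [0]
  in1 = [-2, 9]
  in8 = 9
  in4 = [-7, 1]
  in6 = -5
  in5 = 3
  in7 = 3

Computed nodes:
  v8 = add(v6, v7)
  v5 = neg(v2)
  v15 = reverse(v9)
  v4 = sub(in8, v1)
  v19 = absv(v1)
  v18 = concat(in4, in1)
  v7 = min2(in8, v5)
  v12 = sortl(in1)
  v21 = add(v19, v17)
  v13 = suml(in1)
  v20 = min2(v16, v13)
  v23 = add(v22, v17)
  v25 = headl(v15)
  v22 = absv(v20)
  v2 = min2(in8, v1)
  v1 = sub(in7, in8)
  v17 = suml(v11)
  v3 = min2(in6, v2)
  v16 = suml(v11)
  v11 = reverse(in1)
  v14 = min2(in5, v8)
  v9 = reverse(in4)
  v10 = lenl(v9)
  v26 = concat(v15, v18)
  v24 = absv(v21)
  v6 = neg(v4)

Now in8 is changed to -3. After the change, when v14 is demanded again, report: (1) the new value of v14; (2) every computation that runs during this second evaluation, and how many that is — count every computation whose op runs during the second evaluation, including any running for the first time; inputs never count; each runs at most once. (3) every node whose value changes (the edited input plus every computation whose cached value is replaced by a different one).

Demanding v14 again yields 3.
8 computations run: v1, v2, v4, v5, v6, v7, v8, v14.
The nodes whose values change: in8, v1, v2, v4, v5, v6, v7, v8, v14.

First demand of the output computes:
  v1 = sub(3, 9) = -6
  v2 = min2(9, -6) = -6
  v4 = sub(9, -6) = 15
  v5 = neg(-6) = 6
  v6 = neg(15) = -15
  v7 = min2(9, 6) = 6
  v8 = add(-15, 6) = -9
  v14 = min2(3, -9) = -9

After the edit, cleaning proceeds:
  v1: a read changed (in8 9->-3) — executes, giving 6.
  v2: a read changed (in8 9->-3; v1 -6->6) — executes, giving -3.
  v4: a read changed (in8 9->-3; v1 -6->6) — executes, giving -9.
  v5: a read changed (v2 -6->-3) — executes, giving 3.
  v6: a read changed (v4 15->-9) — executes, giving 9.
  v7: a read changed (in8 9->-3; v5 6->3) — executes, giving -3.
  v8: a read changed (v6 -15->9; v7 6->-3) — executes, giving 6.
  v14: a read changed (v8 -9->6) — executes, giving 3.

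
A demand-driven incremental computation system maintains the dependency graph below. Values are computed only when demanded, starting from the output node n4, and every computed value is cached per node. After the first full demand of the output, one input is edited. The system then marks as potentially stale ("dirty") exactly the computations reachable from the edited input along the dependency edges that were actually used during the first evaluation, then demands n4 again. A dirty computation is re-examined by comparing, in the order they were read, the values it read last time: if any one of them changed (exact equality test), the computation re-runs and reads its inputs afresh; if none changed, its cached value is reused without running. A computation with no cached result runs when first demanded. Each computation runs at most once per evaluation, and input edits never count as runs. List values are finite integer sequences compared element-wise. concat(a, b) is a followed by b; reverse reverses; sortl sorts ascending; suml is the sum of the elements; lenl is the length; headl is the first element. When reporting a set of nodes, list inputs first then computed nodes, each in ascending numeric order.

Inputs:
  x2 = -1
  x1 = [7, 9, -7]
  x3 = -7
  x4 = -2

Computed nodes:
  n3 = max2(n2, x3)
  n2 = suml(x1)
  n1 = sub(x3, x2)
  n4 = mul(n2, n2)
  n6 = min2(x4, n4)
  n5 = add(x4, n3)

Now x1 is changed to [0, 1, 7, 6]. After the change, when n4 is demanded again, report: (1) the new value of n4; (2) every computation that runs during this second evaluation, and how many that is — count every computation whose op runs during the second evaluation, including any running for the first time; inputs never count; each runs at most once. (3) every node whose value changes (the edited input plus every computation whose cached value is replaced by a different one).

First evaluation (everything demanded from the output):
  n2 = suml([7, 9, -7]) = 9
  n4 = mul(9, 9) = 81

Propagation after the edit:
  n2: runs — x1 [7, 9, -7]->[0, 1, 7, 6]; result 14.
  n4: runs — n2 9->14; n2 9->14; result 196.

New value of n4: 196.
Computations that run: n2, n4 — 2 in total.
Values that change: x1, n2, n4.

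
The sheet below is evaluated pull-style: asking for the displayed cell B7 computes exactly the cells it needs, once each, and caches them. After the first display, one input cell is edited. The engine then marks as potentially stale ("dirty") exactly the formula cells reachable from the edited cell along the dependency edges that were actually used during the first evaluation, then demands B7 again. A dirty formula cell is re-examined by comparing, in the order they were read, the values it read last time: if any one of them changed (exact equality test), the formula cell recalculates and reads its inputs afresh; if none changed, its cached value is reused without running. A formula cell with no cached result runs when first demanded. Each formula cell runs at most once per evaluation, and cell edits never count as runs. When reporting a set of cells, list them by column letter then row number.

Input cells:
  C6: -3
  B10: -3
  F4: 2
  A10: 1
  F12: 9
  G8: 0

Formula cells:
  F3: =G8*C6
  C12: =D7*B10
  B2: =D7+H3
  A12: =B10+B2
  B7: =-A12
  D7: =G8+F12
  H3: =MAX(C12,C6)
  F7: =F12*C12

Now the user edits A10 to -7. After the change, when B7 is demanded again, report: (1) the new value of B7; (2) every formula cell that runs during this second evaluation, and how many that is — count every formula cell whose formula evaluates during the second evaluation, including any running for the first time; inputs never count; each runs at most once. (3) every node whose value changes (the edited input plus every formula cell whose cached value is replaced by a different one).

First demand of the output computes:
  D7 = 0 + 9 = 9
  C12 = 9 * -3 = -27
  H3 = MAX(-27, -3) = -3
  B2 = 9 + -3 = 6
  A12 = -3 + 6 = 3
  B7 = -(3) = -3

After the edit, cleaning proceeds:
  no node depends on A10 at all; the second demand re-runs nothing.

Note the shortcut — nothing in the graph depends on A10 at all, so no recomputation happens.

Demanding B7 again yields -3.
0 formula cells run: none.
The nodes whose values change: A10.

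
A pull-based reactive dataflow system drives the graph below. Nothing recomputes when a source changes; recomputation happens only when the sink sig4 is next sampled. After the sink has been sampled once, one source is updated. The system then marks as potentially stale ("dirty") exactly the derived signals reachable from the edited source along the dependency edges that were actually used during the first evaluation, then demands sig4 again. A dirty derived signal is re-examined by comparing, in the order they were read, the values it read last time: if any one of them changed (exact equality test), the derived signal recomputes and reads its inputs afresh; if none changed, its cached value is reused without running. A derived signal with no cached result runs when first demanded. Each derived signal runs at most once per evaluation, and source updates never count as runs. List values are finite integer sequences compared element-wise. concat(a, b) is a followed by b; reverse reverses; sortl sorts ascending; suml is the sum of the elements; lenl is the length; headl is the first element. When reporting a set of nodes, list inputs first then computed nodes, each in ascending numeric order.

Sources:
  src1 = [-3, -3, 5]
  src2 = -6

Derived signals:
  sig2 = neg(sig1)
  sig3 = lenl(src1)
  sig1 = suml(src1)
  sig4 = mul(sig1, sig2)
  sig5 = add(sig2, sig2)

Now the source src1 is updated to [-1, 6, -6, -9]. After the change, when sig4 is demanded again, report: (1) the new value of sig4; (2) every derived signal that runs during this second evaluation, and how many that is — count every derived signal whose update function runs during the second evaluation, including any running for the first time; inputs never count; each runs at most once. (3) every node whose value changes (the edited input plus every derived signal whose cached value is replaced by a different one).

New value of sig4: -100.
Derived signals that run: sig1, sig2, sig4 — 3 in total.
Values that change: src1, sig1, sig2, sig4.

First evaluation (everything demanded from the output):
  sig1 = suml([-3, -3, 5]) = -1
  sig2 = neg(-1) = 1
  sig4 = mul(-1, 1) = -1

Propagation after the edit:
  sig1: runs — src1 [-3, -3, 5]->[-1, 6, -6, -9]; result -10.
  sig2: runs — sig1 -1->-10; result 10.
  sig4: runs — sig1 -1->-10; sig2 1->10; result -100.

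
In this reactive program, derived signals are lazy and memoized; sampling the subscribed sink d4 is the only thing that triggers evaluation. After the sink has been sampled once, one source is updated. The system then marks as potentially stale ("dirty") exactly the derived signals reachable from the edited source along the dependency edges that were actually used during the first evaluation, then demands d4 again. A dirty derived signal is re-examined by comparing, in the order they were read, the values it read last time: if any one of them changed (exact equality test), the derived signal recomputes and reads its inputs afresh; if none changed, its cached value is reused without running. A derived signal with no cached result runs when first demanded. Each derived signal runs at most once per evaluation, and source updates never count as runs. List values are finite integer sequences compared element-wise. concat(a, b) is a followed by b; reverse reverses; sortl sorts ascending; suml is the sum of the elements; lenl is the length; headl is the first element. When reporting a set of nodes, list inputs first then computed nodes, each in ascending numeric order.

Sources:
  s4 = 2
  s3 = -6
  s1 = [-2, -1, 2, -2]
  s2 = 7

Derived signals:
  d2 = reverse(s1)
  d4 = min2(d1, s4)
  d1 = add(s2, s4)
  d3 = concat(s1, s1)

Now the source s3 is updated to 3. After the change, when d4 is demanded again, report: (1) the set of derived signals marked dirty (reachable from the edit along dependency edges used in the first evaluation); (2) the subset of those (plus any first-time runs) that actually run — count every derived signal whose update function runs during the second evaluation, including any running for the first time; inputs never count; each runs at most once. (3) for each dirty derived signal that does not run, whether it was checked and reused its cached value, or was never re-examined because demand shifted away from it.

First demand of the output computes:
  d1 = add(7, 2) = 9
  d4 = min2(9, 2) = 2

After the edit, cleaning proceeds:
  no node depends on s3 at all; the second demand re-runs nothing.

Note the shortcut — nothing in the graph depends on s3 at all, so no recomputation happens.

The edit dirties: none.
0 derived signals run: none.
No dirty derived signal escaped a run.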